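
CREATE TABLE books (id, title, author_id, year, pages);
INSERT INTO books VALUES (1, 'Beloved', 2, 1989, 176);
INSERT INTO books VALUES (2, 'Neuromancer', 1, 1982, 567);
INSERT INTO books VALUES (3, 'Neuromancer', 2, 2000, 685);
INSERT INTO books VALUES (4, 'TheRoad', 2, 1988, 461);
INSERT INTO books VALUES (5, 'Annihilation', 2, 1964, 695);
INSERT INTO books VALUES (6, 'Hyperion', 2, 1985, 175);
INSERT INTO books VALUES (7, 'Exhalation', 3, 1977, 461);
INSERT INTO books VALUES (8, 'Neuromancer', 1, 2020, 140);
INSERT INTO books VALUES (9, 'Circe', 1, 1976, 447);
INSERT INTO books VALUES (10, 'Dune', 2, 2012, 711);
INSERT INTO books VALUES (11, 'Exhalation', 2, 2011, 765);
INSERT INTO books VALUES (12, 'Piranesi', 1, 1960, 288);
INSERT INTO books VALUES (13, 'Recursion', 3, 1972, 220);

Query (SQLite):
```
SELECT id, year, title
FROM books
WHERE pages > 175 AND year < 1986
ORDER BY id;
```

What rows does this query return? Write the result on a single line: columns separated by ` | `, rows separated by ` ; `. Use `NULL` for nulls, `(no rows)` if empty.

pages > 175: ids {1, 2, 3, 4, 5, 7, 9, 10, 11, 12, 13}
year < 1986: ids {2, 5, 6, 7, 9, 12, 13}
Combine with AND.

2 | 1982 | Neuromancer ; 5 | 1964 | Annihilation ; 7 | 1977 | Exhalation ; 9 | 1976 | Circe ; 12 | 1960 | Piranesi ; 13 | 1972 | Recursion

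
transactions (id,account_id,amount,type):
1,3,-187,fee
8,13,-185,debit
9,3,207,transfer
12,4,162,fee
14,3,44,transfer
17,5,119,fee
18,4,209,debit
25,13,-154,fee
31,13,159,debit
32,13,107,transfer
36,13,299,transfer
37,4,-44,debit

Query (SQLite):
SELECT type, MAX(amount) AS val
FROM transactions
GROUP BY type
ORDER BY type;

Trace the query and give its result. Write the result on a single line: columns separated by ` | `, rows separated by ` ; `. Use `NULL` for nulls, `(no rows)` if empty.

debit | 209 ; fee | 162 ; transfer | 299

Partition transactions by type; compute MAX(amount) within each group.
  debit: ids {8, 18, 31, 37} → MAX(amount)=209
  fee: ids {1, 12, 17, 25} → MAX(amount)=162
  transfer: ids {9, 14, 32, 36} → MAX(amount)=299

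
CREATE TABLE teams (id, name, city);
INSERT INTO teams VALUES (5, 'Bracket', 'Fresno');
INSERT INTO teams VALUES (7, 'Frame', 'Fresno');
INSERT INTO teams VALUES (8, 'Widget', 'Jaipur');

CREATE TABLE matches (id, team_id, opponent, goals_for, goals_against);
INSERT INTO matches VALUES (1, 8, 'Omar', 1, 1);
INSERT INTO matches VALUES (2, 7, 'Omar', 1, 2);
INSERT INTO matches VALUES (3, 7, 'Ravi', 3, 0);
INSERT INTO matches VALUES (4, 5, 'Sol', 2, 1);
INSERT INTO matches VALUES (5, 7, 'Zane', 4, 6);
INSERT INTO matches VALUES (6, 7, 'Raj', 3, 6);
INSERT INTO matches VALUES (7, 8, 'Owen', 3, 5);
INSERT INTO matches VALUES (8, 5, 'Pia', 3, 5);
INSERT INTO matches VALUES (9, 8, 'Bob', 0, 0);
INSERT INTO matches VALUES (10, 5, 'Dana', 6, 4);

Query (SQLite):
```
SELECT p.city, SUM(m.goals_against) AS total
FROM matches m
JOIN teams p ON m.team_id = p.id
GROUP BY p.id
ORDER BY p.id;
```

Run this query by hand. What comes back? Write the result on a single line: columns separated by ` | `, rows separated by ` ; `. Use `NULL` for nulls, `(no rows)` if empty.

Join each matches row to its teams via team_id.
Group joined rows by teams.id; compute SUM(m.goals_against) per group.
  5: ids {4, 8, 10} → SUM(m.goals_against)=10
  7: ids {2, 3, 5, 6} → SUM(m.goals_against)=14
  8: ids {1, 7, 9} → SUM(m.goals_against)=6

Fresno | 10 ; Fresno | 14 ; Jaipur | 6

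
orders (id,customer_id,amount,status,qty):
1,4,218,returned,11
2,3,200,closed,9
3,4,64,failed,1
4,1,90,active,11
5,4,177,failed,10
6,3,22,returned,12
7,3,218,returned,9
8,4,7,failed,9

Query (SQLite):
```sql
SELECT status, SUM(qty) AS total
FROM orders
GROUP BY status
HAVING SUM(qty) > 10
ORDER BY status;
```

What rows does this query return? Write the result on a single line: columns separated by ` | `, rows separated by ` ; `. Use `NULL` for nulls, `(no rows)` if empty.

active | 11 ; failed | 20 ; returned | 32

Partition orders by status; compute SUM(qty) within each group.
HAVING: keep groups where SUM(qty) > 10.
  active: ids {4} → SUM(qty)=11
  closed: ids {2} → SUM(qty)=9
  failed: ids {3, 5, 8} → SUM(qty)=20
  returned: ids {1, 6, 7} → SUM(qty)=32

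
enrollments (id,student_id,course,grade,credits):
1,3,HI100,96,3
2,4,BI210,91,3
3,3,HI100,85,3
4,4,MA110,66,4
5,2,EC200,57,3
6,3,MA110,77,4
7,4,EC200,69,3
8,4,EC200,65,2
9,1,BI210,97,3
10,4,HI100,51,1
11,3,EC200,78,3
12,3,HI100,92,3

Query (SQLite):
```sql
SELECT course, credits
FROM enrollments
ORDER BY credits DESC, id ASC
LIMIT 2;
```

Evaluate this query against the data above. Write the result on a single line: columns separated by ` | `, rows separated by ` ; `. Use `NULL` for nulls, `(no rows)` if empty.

Sort by credits desc, tiebreak id asc: (4, id=4), (4, id=6), (3, id=1), (3, id=2), (3, id=3) …. Take first 2.

MA110 | 4 ; MA110 | 4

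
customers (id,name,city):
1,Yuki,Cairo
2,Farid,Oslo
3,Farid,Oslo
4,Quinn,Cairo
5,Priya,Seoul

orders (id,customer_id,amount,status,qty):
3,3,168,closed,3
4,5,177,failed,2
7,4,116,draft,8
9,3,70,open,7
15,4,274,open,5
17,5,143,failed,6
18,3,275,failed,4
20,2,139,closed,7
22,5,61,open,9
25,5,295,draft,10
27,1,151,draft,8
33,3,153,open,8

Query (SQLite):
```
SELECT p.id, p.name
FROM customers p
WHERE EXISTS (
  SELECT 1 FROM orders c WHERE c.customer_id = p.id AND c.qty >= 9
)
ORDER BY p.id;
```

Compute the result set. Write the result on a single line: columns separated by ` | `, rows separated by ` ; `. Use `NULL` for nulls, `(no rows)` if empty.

For each customers row, check whether any orders with matching customer_id has qty >= 9.
Keep rows where that is true.

5 | Priya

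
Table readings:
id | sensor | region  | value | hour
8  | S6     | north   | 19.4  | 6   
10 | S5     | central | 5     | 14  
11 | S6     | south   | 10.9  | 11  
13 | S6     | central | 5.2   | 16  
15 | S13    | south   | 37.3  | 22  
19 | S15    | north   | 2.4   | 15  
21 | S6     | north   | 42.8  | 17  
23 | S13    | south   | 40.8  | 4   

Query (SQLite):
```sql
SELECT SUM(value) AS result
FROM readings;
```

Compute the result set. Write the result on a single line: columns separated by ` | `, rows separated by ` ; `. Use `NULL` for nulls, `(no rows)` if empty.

All value values: [19.4, 5, 10.9, 5.2, 37.3, 2.4, 42.8, 40.8].
SUM of non-NULL values = 163.8.

163.8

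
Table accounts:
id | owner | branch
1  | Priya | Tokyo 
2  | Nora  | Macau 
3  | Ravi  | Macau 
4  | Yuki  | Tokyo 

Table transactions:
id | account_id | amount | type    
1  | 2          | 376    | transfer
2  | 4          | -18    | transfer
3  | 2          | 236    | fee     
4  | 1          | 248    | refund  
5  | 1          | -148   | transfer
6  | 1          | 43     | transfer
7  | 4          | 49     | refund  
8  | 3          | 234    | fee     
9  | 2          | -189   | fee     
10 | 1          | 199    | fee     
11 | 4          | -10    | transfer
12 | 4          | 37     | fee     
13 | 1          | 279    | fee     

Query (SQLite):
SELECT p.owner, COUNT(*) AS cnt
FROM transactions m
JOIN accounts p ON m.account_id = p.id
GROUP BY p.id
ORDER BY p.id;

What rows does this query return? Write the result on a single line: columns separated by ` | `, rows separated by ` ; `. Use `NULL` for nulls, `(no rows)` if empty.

Join each transactions row to its accounts via account_id.
Group joined rows by accounts.id; compute COUNT(*) per group.
  1: ids {4, 5, 6, 10, 13} → COUNT(*)=5
  2: ids {1, 3, 9} → COUNT(*)=3
  3: ids {8} → COUNT(*)=1
  4: ids {2, 7, 11, 12} → COUNT(*)=4

Priya | 5 ; Nora | 3 ; Ravi | 1 ; Yuki | 4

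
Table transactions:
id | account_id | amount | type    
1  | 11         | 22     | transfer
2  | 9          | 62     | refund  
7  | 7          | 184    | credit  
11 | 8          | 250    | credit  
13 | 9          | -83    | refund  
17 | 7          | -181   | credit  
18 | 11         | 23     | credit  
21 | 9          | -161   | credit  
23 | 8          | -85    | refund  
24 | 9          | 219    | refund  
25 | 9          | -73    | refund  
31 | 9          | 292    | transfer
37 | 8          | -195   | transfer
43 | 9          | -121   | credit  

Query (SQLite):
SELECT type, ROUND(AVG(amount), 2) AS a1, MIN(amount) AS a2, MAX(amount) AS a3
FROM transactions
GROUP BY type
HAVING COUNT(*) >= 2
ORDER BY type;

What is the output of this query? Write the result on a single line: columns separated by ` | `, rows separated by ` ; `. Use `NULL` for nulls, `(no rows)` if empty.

Group transactions by type.
Per group compute: ROUND(AVG(amount), 2), MIN(amount), MAX(amount).
HAVING: drop groups with fewer than 2 rows.
  credit: ids {7, 11, 17, 18, 21, 43} → ROUND(AVG(amount), 2)=-1, MIN(amount)=-181, MAX(amount)=250
  refund: ids {2, 13, 23, 24, 25} → ROUND(AVG(amount), 2)=8, MIN(amount)=-85, MAX(amount)=219
  transfer: ids {1, 31, 37} → ROUND(AVG(amount), 2)=39.67, MIN(amount)=-195, MAX(amount)=292

credit | -1 | -181 | 250 ; refund | 8 | -85 | 219 ; transfer | 39.67 | -195 | 292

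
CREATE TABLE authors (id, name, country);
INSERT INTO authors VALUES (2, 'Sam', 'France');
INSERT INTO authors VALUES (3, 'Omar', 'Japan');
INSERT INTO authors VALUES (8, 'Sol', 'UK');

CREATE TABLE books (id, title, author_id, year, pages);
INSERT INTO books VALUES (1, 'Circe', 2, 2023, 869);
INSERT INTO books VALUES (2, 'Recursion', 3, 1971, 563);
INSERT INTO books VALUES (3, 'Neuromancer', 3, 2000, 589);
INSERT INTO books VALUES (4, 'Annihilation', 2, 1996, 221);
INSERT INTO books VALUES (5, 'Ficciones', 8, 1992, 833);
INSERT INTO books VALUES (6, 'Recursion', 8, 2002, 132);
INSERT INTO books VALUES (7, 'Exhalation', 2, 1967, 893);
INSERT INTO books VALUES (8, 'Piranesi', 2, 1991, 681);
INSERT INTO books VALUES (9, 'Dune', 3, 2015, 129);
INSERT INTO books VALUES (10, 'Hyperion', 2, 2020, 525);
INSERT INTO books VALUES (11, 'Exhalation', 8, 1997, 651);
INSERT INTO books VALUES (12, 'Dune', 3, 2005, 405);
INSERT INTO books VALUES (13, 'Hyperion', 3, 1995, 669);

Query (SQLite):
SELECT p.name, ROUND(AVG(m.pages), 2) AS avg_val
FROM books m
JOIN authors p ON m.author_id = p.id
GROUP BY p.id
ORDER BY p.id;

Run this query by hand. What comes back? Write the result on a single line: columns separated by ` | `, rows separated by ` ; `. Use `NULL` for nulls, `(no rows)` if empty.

Join each books row to its authors via author_id.
Group joined rows by authors.id; compute ROUND(AVG(m.pages), 2) per group.
  2: ids {1, 4, 7, 8, 10} → ROUND(AVG(m.pages), 2)=637.8
  3: ids {2, 3, 9, 12, 13} → ROUND(AVG(m.pages), 2)=471
  8: ids {5, 6, 11} → ROUND(AVG(m.pages), 2)=538.67

Sam | 637.8 ; Omar | 471 ; Sol | 538.67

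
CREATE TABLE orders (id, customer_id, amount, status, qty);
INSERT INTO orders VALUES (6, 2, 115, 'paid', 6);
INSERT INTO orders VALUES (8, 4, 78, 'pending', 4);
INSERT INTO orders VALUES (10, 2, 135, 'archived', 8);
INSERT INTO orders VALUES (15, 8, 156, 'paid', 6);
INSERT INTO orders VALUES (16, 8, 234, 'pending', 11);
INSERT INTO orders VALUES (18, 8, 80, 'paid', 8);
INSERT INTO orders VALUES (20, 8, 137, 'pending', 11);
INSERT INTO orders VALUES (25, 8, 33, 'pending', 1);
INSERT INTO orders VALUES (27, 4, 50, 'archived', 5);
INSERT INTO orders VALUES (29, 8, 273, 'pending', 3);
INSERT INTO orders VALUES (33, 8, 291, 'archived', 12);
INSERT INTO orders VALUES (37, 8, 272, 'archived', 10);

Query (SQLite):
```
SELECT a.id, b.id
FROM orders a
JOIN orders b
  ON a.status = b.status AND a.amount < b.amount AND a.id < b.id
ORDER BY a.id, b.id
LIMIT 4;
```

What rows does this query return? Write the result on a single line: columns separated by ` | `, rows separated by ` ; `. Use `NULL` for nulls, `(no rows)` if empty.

6 | 15 ; 8 | 16 ; 8 | 20 ; 8 | 29

Pairs (a,b) with same status, a.amount < b.amount, a.id < b.id.
status groups: archived:{10,27,33,37} paid:{6,15,18} pending:{8,16,20,25,29}
Ordered by (a.id, b.id); first 4.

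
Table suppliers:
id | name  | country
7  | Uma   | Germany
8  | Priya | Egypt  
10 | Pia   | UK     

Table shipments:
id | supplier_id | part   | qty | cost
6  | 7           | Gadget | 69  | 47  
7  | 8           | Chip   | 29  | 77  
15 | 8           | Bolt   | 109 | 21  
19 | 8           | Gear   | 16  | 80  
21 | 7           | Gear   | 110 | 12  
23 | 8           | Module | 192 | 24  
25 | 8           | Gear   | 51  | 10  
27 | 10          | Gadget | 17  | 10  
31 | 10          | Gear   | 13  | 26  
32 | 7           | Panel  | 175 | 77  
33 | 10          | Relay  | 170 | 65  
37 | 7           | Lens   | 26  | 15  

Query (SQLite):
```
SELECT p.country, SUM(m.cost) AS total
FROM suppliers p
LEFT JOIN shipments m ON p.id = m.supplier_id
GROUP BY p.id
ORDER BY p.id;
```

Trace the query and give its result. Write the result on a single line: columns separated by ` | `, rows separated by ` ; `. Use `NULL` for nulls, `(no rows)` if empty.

Germany | 151 ; Egypt | 212 ; UK | 101

LEFT JOIN keeps every suppliers row; unmatched ones get NULL for shipments columns.
Group by suppliers.id and compute SUM(m.cost). SUM over an all-NULL group is NULL.
  7: ids {6, 21, 32, 37} → SUM(m.cost)=151
  8: ids {7, 15, 19, 23, 25} → SUM(m.cost)=212
  10: ids {27, 31, 33} → SUM(m.cost)=101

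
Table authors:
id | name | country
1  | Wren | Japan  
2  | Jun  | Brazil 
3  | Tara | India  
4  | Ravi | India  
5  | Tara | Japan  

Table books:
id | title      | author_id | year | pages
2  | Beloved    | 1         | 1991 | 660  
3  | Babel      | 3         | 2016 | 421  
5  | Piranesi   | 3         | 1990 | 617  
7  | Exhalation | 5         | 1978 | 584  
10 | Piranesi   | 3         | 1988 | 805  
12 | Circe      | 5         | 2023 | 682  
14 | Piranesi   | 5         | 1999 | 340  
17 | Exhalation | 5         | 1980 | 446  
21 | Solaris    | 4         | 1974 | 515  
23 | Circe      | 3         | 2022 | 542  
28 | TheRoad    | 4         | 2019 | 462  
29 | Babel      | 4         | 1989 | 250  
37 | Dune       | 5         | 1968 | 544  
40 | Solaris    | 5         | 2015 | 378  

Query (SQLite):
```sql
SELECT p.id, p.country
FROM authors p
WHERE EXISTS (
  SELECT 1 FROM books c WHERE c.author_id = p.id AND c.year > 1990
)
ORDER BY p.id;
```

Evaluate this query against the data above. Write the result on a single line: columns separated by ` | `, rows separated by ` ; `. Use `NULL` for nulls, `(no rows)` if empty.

For each authors row, check whether any books with matching author_id has year > 1990.
Keep rows where that is true.

1 | Japan ; 3 | India ; 4 | India ; 5 | Japan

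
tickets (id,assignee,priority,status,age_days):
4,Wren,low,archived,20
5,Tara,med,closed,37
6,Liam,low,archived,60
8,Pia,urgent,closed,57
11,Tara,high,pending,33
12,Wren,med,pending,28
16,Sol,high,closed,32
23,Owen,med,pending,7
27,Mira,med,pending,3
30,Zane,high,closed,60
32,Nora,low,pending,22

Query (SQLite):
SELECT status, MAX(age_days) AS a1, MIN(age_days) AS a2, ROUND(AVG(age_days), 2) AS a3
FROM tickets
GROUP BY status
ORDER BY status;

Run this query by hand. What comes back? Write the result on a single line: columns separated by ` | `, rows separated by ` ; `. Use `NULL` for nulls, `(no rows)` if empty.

archived | 60 | 20 | 40 ; closed | 60 | 32 | 46.5 ; pending | 33 | 3 | 18.6

Group tickets by status.
Per group compute: MAX(age_days), MIN(age_days), ROUND(AVG(age_days), 2).
  archived: ids {4, 6} → MAX(age_days)=60, MIN(age_days)=20, ROUND(AVG(age_days), 2)=40
  closed: ids {5, 8, 16, 30} → MAX(age_days)=60, MIN(age_days)=32, ROUND(AVG(age_days), 2)=46.5
  pending: ids {11, 12, 23, 27, 32} → MAX(age_days)=33, MIN(age_days)=3, ROUND(AVG(age_days), 2)=18.6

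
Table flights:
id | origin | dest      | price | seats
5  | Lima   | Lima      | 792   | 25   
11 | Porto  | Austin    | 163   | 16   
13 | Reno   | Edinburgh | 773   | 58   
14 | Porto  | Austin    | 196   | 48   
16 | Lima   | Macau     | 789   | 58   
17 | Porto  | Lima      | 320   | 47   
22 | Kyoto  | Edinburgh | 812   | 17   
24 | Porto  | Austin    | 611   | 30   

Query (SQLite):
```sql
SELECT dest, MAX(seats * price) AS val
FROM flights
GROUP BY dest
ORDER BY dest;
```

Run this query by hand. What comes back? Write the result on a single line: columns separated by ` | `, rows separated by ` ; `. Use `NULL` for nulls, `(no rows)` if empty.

Austin | 18330 ; Edinburgh | 44834 ; Lima | 19800 ; Macau | 45762

For each row compute seats * price.
Group by dest; take MAX of the expression per group.
  Austin: ids {11, 14, 24} → MAX(seats * price)=18330
  Edinburgh: ids {13, 22} → MAX(seats * price)=44834
  Lima: ids {5, 17} → MAX(seats * price)=19800
  Macau: ids {16} → MAX(seats * price)=45762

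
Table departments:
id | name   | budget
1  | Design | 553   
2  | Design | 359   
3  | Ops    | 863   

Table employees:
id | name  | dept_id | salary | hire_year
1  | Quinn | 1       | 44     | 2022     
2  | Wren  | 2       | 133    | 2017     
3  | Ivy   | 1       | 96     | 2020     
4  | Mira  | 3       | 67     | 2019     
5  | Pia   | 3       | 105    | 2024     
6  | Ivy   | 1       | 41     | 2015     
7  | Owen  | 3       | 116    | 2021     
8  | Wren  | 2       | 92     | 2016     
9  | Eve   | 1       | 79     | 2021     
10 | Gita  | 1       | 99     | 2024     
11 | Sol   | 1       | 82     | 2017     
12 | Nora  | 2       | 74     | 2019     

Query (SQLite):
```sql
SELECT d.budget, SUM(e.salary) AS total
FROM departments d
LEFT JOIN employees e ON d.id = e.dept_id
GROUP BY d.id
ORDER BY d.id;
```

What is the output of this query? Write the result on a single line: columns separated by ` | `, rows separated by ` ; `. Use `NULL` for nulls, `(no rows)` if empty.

553 | 441 ; 359 | 299 ; 863 | 288

LEFT JOIN keeps every departments row; unmatched ones get NULL for employees columns.
Group by departments.id and compute SUM(e.salary). SUM over an all-NULL group is NULL.
  1: ids {1, 3, 6, 9, 10, 11} → SUM(e.salary)=441
  2: ids {2, 8, 12} → SUM(e.salary)=299
  3: ids {4, 5, 7} → SUM(e.salary)=288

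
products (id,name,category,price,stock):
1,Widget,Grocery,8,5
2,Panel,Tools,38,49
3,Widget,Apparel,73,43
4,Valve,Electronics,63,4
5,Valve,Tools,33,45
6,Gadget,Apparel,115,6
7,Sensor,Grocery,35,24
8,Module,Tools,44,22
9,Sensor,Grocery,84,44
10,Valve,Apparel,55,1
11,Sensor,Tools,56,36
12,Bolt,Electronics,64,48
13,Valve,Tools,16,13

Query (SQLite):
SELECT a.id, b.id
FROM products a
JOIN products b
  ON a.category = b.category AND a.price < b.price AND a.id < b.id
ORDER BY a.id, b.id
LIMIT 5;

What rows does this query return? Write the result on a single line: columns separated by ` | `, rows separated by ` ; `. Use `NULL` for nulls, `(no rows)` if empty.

Pairs (a,b) with same category, a.price < b.price, a.id < b.id.
category groups: Apparel:{3,6,10} Electronics:{4,12} Grocery:{1,7,9} Tools:{2,5,8,11,13}
Ordered by (a.id, b.id); first 5.

1 | 7 ; 1 | 9 ; 2 | 8 ; 2 | 11 ; 3 | 6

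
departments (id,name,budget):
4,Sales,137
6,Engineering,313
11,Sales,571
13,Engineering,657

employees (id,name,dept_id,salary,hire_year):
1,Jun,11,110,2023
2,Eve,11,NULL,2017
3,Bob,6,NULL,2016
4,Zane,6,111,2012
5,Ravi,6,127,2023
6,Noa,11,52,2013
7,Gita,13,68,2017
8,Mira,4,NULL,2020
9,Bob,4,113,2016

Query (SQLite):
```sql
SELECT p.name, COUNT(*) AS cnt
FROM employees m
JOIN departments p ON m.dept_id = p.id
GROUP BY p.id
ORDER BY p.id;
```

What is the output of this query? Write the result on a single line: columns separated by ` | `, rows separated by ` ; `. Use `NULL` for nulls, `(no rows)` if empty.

Sales | 2 ; Engineering | 3 ; Sales | 3 ; Engineering | 1

Join each employees row to its departments via dept_id.
Group joined rows by departments.id; compute COUNT(*) per group.
  4: ids {8, 9} → COUNT(*)=2
  6: ids {3, 4, 5} → COUNT(*)=3
  11: ids {1, 2, 6} → COUNT(*)=3
  13: ids {7} → COUNT(*)=1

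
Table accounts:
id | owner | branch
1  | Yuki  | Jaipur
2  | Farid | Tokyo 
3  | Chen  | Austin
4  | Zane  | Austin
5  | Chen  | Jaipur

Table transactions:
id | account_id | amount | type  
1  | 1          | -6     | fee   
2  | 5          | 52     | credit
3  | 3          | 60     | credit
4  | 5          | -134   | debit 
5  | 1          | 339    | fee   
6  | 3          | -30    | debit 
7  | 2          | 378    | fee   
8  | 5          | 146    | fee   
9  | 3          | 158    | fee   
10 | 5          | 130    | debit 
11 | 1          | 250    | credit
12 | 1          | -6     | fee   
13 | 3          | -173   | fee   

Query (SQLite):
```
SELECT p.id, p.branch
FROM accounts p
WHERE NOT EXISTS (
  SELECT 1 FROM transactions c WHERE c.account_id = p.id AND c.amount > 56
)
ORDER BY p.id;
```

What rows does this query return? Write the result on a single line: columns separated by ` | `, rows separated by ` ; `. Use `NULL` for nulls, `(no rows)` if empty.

For each accounts row, check whether any transactions with matching account_id has amount > 56.
Keep rows where that is false.

4 | Austin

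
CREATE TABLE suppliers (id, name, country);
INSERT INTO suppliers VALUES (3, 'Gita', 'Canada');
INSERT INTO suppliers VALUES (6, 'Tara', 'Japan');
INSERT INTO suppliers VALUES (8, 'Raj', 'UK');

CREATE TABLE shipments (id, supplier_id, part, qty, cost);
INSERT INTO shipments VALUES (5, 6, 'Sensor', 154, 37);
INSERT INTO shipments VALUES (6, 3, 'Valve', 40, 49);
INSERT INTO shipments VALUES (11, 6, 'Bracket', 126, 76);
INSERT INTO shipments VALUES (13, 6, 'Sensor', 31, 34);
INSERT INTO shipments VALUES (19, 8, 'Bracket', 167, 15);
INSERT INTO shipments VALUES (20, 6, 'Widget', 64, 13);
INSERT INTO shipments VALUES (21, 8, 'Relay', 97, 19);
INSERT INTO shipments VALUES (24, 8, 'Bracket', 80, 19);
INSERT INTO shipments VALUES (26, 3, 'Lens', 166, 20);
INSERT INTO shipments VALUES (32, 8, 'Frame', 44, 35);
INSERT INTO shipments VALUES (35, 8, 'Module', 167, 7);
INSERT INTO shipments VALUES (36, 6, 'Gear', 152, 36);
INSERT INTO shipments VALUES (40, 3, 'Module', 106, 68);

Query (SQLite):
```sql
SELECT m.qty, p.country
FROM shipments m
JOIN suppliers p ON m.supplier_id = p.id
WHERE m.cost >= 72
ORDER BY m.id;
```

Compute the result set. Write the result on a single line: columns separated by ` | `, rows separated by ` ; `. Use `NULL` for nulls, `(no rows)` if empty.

Each shipments row matches the suppliers row where supplier_id = suppliers.id.
Then keep rows with m.cost >= 72.

126 | Japan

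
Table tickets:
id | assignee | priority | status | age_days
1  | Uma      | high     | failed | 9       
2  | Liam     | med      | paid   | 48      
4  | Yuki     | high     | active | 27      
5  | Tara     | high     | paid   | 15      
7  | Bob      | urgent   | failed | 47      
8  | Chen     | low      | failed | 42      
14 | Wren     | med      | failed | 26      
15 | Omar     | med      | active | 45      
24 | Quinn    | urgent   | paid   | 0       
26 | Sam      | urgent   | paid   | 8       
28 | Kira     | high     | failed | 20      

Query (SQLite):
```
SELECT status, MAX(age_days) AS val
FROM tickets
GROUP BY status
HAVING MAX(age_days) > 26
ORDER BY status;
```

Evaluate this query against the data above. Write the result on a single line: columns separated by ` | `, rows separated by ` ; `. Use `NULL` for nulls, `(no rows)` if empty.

active | 45 ; failed | 47 ; paid | 48

Partition tickets by status; compute MAX(age_days) within each group.
HAVING: keep groups where MAX(age_days) > 26.
  active: ids {4, 15} → MAX(age_days)=45
  failed: ids {1, 7, 8, 14, 28} → MAX(age_days)=47
  paid: ids {2, 5, 24, 26} → MAX(age_days)=48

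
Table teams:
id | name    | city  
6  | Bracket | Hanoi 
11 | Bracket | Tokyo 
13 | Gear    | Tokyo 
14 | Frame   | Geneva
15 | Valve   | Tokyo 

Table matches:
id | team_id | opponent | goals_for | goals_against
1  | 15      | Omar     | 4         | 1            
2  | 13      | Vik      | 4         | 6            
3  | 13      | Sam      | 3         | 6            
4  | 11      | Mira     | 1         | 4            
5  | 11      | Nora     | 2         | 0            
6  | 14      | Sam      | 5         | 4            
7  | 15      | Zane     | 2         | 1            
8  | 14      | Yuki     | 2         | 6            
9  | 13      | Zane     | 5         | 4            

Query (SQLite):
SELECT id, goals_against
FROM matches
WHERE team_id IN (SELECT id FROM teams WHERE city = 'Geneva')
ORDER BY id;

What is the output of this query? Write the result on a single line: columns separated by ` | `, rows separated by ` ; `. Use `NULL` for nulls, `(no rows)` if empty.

6 | 4 ; 8 | 6

Inner query: teams.id where city = 'Geneva'.
Outer: keep matches rows whose team_id is in that set.
Inner query → {14}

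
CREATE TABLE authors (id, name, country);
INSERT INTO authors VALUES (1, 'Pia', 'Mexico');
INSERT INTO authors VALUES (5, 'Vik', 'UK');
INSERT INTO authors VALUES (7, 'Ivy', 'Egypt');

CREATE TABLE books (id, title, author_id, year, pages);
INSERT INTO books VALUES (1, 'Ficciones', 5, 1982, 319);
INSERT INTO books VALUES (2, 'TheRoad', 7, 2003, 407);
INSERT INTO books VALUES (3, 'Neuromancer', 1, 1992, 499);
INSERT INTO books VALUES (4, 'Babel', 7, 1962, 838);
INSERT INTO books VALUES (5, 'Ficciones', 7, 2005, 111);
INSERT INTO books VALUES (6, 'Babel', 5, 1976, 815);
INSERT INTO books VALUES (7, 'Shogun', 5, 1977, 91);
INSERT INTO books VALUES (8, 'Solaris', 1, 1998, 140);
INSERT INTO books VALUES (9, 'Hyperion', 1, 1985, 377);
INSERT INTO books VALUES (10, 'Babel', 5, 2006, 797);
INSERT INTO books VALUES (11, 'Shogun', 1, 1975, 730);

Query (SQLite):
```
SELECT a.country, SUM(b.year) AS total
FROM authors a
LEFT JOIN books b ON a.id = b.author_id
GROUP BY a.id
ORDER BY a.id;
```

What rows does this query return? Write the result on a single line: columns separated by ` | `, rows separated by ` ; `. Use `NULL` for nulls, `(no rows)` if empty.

LEFT JOIN keeps every authors row; unmatched ones get NULL for books columns.
Group by authors.id and compute SUM(b.year). SUM over an all-NULL group is NULL.
  1: ids {3, 8, 9, 11} → SUM(b.year)=7950
  5: ids {1, 6, 7, 10} → SUM(b.year)=7941
  7: ids {2, 4, 5} → SUM(b.year)=5970

Mexico | 7950 ; UK | 7941 ; Egypt | 5970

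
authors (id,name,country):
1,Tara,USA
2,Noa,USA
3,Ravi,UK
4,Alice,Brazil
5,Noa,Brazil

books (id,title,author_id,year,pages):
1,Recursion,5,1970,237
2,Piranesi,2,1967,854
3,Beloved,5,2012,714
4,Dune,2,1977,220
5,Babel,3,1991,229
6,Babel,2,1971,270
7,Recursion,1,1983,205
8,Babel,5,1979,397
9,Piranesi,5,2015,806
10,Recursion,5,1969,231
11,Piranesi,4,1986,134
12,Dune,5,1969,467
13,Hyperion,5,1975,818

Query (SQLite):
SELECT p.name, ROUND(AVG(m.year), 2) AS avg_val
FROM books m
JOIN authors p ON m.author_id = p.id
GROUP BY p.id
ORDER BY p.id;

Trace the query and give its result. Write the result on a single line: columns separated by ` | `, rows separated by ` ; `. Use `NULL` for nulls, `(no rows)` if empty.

Join each books row to its authors via author_id.
Group joined rows by authors.id; compute ROUND(AVG(m.year), 2) per group.
  1: ids {7} → ROUND(AVG(m.year), 2)=1983
  2: ids {2, 4, 6} → ROUND(AVG(m.year), 2)=1971.67
  3: ids {5} → ROUND(AVG(m.year), 2)=1991
  4: ids {11} → ROUND(AVG(m.year), 2)=1986
  5: ids {1, 3, 8, 9, 10, 12, 13} → ROUND(AVG(m.year), 2)=1984.14

Tara | 1983 ; Noa | 1971.67 ; Ravi | 1991 ; Alice | 1986 ; Noa | 1984.14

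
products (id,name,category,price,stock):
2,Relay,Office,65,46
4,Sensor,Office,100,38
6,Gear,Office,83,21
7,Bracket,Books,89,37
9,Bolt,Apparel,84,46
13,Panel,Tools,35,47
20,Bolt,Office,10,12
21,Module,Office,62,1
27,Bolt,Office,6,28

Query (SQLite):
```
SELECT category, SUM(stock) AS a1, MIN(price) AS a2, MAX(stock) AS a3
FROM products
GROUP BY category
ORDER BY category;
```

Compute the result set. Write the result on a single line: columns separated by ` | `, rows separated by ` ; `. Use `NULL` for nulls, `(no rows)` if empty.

Apparel | 46 | 84 | 46 ; Books | 37 | 89 | 37 ; Office | 146 | 6 | 46 ; Tools | 47 | 35 | 47

Group products by category.
Per group compute: SUM(stock), MIN(price), MAX(stock).
  Apparel: ids {9} → SUM(stock)=46, MIN(price)=84, MAX(stock)=46
  Books: ids {7} → SUM(stock)=37, MIN(price)=89, MAX(stock)=37
  Office: ids {2, 4, 6, 20, 21, 27} → SUM(stock)=146, MIN(price)=6, MAX(stock)=46
  Tools: ids {13} → SUM(stock)=47, MIN(price)=35, MAX(stock)=47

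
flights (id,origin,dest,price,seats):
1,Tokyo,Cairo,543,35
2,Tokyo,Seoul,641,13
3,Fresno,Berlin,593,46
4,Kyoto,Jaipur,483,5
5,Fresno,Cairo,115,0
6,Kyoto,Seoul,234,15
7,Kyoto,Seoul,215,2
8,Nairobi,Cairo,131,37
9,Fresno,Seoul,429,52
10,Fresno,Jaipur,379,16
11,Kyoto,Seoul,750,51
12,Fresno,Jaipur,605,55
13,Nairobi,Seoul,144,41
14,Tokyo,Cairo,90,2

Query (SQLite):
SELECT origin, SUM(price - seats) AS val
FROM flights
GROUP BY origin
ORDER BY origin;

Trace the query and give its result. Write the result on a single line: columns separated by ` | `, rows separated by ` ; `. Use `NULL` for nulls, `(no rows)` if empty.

Fresno | 1952 ; Kyoto | 1609 ; Nairobi | 197 ; Tokyo | 1224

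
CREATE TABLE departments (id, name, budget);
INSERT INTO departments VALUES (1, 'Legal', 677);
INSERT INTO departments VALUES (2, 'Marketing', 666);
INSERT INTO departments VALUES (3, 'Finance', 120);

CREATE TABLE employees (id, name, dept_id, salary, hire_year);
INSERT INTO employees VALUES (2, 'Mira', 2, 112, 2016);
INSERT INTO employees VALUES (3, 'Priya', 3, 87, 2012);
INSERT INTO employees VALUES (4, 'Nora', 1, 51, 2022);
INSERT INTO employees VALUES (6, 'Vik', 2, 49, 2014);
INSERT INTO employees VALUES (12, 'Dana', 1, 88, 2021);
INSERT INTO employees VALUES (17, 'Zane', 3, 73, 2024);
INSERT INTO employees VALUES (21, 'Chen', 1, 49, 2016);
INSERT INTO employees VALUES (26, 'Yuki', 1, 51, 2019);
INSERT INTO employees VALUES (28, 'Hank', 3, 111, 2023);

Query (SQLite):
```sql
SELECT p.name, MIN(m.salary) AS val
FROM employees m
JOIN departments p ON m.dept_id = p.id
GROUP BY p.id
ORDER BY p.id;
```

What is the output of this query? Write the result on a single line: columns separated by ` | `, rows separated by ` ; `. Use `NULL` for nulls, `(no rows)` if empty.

Join each employees row to its departments via dept_id.
Group joined rows by departments.id; compute MIN(m.salary) per group.
  1: ids {4, 12, 21, 26} → MIN(m.salary)=49
  2: ids {2, 6} → MIN(m.salary)=49
  3: ids {3, 17, 28} → MIN(m.salary)=73

Legal | 49 ; Marketing | 49 ; Finance | 73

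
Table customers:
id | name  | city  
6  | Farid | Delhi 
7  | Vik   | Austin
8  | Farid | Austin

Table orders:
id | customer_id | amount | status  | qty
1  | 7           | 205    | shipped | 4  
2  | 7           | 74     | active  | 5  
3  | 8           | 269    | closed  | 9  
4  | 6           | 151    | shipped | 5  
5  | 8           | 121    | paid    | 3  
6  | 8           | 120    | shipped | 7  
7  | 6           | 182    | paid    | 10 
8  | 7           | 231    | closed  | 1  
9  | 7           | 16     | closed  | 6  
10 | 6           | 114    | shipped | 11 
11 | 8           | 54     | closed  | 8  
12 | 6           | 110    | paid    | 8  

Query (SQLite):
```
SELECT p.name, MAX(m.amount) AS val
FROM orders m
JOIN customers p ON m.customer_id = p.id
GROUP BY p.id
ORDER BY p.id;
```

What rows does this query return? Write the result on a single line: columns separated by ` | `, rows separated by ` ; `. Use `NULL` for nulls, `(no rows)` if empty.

Join each orders row to its customers via customer_id.
Group joined rows by customers.id; compute MAX(m.amount) per group.
  6: ids {4, 7, 10, 12} → MAX(m.amount)=182
  7: ids {1, 2, 8, 9} → MAX(m.amount)=231
  8: ids {3, 5, 6, 11} → MAX(m.amount)=269

Farid | 182 ; Vik | 231 ; Farid | 269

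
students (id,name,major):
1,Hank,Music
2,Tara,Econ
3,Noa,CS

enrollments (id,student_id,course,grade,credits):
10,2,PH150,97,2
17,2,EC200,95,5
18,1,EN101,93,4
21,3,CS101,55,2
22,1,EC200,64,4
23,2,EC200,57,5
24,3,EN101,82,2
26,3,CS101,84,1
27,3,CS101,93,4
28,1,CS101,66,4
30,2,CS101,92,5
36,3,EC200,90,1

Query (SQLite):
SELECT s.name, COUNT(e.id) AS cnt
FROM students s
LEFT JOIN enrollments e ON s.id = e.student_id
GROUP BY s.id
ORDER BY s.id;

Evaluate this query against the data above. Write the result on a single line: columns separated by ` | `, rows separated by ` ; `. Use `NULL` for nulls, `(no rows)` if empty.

Hank | 3 ; Tara | 4 ; Noa | 5

LEFT JOIN keeps every students row; unmatched ones get NULL for enrollments columns.
Group by students.id and compute COUNT(e.id). COUNT(col) of an all-NULL group is 0.
  1: ids {18, 22, 28} → COUNT(e.id)=3
  2: ids {10, 17, 23, 30} → COUNT(e.id)=4
  3: ids {21, 24, 26, 27, 36} → COUNT(e.id)=5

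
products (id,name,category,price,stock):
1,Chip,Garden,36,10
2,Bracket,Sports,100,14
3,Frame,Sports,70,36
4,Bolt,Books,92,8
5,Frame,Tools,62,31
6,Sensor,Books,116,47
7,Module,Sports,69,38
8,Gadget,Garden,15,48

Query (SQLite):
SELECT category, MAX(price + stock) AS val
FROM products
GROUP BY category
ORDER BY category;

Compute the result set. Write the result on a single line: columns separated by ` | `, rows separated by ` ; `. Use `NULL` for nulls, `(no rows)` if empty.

Books | 163 ; Garden | 63 ; Sports | 114 ; Tools | 93

For each row compute price + stock.
Group by category; take MAX of the expression per group.
  Books: ids {4, 6} → MAX(price + stock)=163
  Garden: ids {1, 8} → MAX(price + stock)=63
  Sports: ids {2, 3, 7} → MAX(price + stock)=114
  Tools: ids {5} → MAX(price + stock)=93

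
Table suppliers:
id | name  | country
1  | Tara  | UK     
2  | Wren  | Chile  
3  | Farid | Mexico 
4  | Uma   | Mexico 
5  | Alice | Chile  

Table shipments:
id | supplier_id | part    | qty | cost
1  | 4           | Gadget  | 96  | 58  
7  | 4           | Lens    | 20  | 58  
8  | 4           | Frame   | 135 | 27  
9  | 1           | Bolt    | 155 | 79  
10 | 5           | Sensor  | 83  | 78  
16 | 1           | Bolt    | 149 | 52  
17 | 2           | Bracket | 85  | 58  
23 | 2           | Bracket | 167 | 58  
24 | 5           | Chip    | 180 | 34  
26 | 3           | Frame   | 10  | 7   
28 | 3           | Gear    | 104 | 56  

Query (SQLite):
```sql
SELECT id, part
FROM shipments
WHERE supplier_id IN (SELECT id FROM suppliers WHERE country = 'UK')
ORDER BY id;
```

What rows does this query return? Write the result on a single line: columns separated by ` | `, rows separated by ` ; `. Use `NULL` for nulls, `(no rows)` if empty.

Inner query: suppliers.id where country = 'UK'.
Outer: keep shipments rows whose supplier_id is in that set.
Inner query → {1}

9 | Bolt ; 16 | Bolt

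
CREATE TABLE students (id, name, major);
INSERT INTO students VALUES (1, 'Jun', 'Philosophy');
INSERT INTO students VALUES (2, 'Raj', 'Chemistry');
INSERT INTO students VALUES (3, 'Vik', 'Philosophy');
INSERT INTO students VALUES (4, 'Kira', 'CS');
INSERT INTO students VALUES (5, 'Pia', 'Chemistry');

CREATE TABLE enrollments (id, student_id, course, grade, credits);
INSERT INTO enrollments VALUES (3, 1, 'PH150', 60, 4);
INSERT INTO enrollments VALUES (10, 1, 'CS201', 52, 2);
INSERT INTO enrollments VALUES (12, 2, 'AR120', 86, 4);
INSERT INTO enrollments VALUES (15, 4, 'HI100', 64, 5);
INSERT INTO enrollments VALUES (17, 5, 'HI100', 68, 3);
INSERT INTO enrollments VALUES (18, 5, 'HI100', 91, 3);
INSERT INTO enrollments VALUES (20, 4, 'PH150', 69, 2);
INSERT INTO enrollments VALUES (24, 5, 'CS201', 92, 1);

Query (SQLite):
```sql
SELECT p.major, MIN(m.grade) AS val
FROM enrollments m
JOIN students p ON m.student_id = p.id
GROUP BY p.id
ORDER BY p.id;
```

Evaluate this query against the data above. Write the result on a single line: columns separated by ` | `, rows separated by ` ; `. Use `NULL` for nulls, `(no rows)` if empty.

Join each enrollments row to its students via student_id.
Group joined rows by students.id; compute MIN(m.grade) per group.
  1: ids {3, 10} → MIN(m.grade)=52
  2: ids {12} → MIN(m.grade)=86
  4: ids {15, 20} → MIN(m.grade)=64
  5: ids {17, 18, 24} → MIN(m.grade)=68

Philosophy | 52 ; Chemistry | 86 ; CS | 64 ; Chemistry | 68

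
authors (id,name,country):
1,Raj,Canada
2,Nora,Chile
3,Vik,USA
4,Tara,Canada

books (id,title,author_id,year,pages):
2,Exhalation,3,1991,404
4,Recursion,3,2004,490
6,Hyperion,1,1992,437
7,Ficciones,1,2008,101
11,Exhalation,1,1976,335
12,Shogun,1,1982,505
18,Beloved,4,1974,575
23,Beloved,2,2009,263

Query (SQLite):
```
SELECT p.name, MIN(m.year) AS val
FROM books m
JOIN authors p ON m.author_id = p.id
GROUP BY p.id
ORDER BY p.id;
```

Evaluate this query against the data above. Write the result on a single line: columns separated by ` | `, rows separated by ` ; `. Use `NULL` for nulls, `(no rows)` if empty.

Join each books row to its authors via author_id.
Group joined rows by authors.id; compute MIN(m.year) per group.
  1: ids {6, 7, 11, 12} → MIN(m.year)=1976
  2: ids {23} → MIN(m.year)=2009
  3: ids {2, 4} → MIN(m.year)=1991
  4: ids {18} → MIN(m.year)=1974

Raj | 1976 ; Nora | 2009 ; Vik | 1991 ; Tara | 1974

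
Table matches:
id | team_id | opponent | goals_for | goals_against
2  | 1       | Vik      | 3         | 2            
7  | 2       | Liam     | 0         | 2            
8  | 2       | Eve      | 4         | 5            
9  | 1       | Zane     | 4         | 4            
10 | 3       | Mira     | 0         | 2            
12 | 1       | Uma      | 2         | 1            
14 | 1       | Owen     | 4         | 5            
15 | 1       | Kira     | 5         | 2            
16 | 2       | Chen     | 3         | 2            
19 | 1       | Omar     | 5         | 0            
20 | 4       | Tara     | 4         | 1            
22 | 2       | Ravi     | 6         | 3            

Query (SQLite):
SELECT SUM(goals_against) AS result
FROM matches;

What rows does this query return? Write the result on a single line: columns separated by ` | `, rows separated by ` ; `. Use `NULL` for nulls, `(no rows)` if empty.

All goals_against values: [2, 2, 5, 4, 2, 1, 5, 2, 2, 0, 1, 3].
SUM of non-NULL values = 29.

29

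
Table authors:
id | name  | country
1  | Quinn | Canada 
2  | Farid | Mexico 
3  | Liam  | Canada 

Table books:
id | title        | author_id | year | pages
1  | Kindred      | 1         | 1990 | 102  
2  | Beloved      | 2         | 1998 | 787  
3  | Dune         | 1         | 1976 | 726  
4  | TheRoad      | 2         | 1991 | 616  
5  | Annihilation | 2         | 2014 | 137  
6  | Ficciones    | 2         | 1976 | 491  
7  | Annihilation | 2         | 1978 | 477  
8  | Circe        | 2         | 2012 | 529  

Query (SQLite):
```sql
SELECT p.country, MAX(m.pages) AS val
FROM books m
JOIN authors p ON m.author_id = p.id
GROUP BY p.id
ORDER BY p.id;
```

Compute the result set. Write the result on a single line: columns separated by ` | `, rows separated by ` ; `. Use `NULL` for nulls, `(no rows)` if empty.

Join each books row to its authors via author_id.
Group joined rows by authors.id; compute MAX(m.pages) per group.
  1: ids {1, 3} → MAX(m.pages)=726
  2: ids {2, 4, 5, 6, 7, 8} → MAX(m.pages)=787

Canada | 726 ; Mexico | 787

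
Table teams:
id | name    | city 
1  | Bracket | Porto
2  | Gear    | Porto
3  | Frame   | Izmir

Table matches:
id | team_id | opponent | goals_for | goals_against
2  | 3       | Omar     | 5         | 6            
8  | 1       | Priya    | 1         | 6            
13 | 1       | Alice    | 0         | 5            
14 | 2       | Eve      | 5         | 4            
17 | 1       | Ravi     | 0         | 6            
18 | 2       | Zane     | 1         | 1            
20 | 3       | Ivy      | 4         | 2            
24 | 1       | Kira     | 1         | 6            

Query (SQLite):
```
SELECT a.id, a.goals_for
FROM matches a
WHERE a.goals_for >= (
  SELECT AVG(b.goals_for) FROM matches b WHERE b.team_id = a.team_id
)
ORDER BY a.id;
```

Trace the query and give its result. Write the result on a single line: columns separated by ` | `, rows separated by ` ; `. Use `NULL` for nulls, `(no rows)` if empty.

2 | 5 ; 8 | 1 ; 14 | 5 ; 24 | 1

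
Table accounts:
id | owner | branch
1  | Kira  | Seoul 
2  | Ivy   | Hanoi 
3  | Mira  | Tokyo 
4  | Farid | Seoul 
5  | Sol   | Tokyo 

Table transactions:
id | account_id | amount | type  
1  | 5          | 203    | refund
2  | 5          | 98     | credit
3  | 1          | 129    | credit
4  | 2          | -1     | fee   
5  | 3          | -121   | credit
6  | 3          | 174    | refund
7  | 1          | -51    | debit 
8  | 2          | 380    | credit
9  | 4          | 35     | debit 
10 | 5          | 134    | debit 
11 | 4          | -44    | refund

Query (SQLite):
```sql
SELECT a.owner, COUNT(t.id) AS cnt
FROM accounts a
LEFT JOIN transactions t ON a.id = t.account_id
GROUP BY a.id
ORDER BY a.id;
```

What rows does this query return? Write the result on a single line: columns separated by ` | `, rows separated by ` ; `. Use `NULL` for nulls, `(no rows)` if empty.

Kira | 2 ; Ivy | 2 ; Mira | 2 ; Farid | 2 ; Sol | 3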